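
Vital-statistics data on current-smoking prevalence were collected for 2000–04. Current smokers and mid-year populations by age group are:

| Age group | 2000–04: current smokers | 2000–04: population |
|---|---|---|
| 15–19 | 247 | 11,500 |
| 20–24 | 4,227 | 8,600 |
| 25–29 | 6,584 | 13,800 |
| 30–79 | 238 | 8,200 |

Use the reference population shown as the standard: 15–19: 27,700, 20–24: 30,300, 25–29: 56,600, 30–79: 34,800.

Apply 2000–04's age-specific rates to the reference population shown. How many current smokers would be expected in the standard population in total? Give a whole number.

43502

Age-specific rates per 1,000 for 2000–04: 21.478, 491.512, 477.101, 29.024.
Expected current smokers = Σ (standard pop × age-specific rate ÷ 1,000)
= 27,700×21.478/1,000 + 30,300×491.512/1,000 + 56,600×477.101/1,000 + 34,800×29.024/1,000
= 594.95 + 14892.80 + 27003.94 + 1010.05 = 43501.74.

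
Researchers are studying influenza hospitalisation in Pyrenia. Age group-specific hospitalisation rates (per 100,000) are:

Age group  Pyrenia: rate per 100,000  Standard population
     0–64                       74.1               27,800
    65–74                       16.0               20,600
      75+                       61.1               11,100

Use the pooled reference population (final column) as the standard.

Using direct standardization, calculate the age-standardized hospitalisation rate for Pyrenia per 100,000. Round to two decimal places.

51.56

Standard total = 59,500; weights = 0.4672, 0.3462, 0.1866.
Standardized rate: 0.4672×74.1 + 0.3462×16.0 + 0.1866×61.1 = 51.5595 per 100,000.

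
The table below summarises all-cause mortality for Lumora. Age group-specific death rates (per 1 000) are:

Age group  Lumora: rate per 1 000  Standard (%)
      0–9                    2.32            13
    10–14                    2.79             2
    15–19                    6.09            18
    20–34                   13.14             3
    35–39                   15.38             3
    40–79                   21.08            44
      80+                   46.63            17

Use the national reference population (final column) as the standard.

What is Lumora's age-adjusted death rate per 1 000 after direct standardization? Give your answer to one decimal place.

19.5

Standard weights: 0.13, 0.02, 0.18, 0.03, 0.03, 0.44, 0.17.
Standardized rate: 0.1300×2.32 + 0.0200×2.79 + 0.1800×6.09 + 0.0300×13.14 + 0.0300×15.38 + 0.4400×21.08 + 0.1700×46.63 = 19.5115 per 1 000.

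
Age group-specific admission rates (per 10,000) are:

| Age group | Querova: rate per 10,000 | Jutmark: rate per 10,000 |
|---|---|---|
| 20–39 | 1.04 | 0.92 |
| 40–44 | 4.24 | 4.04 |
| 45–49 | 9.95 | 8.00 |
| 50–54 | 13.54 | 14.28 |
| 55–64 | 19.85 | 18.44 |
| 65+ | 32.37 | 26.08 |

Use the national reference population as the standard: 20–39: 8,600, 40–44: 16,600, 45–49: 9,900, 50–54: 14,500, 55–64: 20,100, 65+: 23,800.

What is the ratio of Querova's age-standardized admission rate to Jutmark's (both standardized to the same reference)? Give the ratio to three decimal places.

1.141

Standard total = 93,500; weights = 0.0920, 0.1775, 0.1059, 0.1551, 0.2150, 0.2545.
Querova: 0.0920×1.04 + 0.1775×4.24 + 0.1059×9.95 + 0.1551×13.54 + 0.2150×19.85 + 0.2545×32.37 = 16.5086 per 10,000.
Jutmark: 0.0920×0.92 + 0.1775×4.04 + 0.1059×8.00 + 0.1551×14.28 + 0.2150×18.44 + 0.2545×26.08 = 14.4661 per 10,000.
Ratio = 16.5086 ÷ 14.4661 = 1.14119.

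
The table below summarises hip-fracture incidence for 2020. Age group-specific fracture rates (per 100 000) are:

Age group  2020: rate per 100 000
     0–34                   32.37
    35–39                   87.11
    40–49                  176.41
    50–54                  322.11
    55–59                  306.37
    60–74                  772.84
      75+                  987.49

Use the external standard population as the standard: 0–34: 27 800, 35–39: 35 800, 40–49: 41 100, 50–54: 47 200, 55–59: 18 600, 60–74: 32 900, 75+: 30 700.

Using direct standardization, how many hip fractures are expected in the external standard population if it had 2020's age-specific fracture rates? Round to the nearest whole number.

Expected hip fractures = Σ (standard pop × age-specific rate ÷ 100 000)
= 27 800×32.37/100 000 + 35 800×87.11/100 000 + 41 100×176.41/100 000 + 47 200×322.11/100 000 + 18 600×306.37/100 000 + 32 900×772.84/100 000 + 30 700×987.49/100 000
= 9.00 + 31.19 + 72.50 + 152.04 + 56.98 + 254.26 + 303.16 = 879.13.

879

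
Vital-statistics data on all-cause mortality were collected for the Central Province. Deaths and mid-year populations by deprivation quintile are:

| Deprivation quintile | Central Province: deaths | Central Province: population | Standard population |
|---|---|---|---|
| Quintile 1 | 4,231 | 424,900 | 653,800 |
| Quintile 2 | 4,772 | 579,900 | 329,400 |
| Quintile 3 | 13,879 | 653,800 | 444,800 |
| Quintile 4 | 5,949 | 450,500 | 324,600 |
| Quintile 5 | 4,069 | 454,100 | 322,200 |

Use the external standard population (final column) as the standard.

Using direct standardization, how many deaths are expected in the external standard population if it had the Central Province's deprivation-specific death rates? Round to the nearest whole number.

Deprivation-specific rates per 1,000 for the Central Province: 9.958, 8.229, 21.228, 13.205, 8.961.
Expected deaths = Σ (standard pop × deprivation-specific rate ÷ 1,000)
= 653,800×9.958/1,000 + 329,400×8.229/1,000 + 444,800×21.228/1,000 + 324,600×13.205/1,000 + 322,200×8.961/1,000
= 6510.30 + 2710.63 + 9442.31 + 4286.45 + 2887.10 = 25836.79.

25837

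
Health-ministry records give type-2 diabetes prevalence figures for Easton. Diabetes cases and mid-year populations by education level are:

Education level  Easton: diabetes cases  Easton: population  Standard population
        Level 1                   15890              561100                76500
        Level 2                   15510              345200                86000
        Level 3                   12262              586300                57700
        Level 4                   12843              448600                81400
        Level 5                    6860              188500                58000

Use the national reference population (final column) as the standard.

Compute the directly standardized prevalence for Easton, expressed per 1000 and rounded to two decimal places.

Education-specific rates per 1000 for Easton: 28.319, 44.930, 20.914, 28.629, 36.393.
Standard total = 359600; weights = 0.2127, 0.2392, 0.1605, 0.2264, 0.1613.
Standardized rate: 0.2127×28.319 + 0.2392×44.930 + 0.1605×20.914 + 0.2264×28.629 + 0.1613×36.393 = 32.4760 per 1000.

32.48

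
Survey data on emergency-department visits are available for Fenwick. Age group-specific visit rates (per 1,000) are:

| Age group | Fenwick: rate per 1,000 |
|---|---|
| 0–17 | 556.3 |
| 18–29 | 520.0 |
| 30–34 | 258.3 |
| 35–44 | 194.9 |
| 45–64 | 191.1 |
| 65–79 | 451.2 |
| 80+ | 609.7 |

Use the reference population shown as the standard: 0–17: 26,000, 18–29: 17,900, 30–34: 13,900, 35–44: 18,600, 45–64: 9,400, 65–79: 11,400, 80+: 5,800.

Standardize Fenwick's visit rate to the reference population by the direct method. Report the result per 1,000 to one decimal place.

402.6

Standard total = 103,000; weights = 0.2524, 0.1738, 0.1350, 0.1806, 0.0913, 0.1107, 0.0563.
Standardized rate: 0.2524×556.3 + 0.1738×520.0 + 0.1350×258.3 + 0.1806×194.9 + 0.0913×191.1 + 0.1107×451.2 + 0.0563×609.7 = 402.5591 per 1,000.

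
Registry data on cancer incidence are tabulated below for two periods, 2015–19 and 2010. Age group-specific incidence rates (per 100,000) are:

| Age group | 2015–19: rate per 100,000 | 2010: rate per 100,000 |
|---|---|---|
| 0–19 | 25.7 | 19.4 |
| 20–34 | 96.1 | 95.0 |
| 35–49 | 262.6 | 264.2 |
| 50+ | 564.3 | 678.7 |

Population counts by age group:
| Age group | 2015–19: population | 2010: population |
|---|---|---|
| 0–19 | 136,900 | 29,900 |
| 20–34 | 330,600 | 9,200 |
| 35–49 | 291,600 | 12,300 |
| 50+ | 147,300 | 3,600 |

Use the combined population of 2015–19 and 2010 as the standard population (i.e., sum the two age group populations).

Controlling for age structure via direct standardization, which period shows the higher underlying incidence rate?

2010

Combined standard total = 961,400; weights = 0.1735, 0.3534, 0.3161, 0.1570.
2015–19: 0.1735×25.7 + 0.3534×96.1 + 0.3161×262.6 + 0.1570×564.3 = 210.0047 per 100,000.
2010: 0.1735×19.4 + 0.3534×95.0 + 0.3161×264.2 + 0.1570×678.7 = 226.9847 per 100,000.
The crude rates (215.12 vs 129.95) would put 2015–19 higher, but that reflects its age composition; once standardized to a common age structure, 2010 has the higher underlying rate.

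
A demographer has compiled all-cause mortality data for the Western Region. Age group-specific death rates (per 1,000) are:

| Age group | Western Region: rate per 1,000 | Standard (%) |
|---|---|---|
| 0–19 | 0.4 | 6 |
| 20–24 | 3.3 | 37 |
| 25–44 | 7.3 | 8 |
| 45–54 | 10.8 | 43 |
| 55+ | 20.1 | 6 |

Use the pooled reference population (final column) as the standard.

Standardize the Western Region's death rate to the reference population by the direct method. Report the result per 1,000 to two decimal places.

Standard weights: 0.06, 0.37, 0.08, 0.43, 0.06.
Standardized rate: 0.0600×0.4 + 0.3700×3.3 + 0.0800×7.3 + 0.4300×10.8 + 0.0600×20.1 = 7.6790 per 1,000.

7.68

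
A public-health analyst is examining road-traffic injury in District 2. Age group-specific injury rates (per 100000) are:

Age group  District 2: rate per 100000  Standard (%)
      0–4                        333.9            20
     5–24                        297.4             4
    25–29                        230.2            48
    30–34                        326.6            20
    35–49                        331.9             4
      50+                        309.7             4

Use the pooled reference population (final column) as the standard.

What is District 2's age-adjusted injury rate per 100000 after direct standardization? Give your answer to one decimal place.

280.2

Standard weights: 0.20, 0.04, 0.48, 0.20, 0.04, 0.04.
Standardized rate: 0.2000×333.9 + 0.0400×297.4 + 0.4800×230.2 + 0.2000×326.6 + 0.0400×331.9 + 0.0400×309.7 = 280.1560 per 100000.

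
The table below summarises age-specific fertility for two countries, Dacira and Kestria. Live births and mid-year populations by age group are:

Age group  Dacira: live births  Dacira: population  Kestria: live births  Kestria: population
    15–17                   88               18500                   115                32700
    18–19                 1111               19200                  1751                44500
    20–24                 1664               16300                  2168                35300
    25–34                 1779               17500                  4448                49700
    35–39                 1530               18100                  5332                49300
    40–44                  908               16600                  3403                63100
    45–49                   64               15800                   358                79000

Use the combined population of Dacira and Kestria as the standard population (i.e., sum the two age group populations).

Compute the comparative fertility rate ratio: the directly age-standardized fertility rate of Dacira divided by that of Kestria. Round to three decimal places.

Age-specific rates per 1000 for Dacira: 4.757, 57.865, 102.086, 101.657, 84.530, 54.699, 4.051.
For Kestria: 3.517, 39.348, 61.416, 89.497, 108.154, 53.930, 4.532.
Combined standard total = 475600; weights = 0.1077, 0.1339, 0.1085, 0.1413, 0.1417, 0.1676, 0.1993.
Dacira: 0.1077×4.757 + 0.1339×57.865 + 0.1085×102.086 + 0.1413×101.657 + 0.1417×84.530 + 0.1676×54.699 + 0.1993×4.051 = 55.6547 per 1000.
Kestria: 0.1077×3.517 + 0.1339×39.348 + 0.1085×61.416 + 0.1413×89.497 + 0.1417×108.154 + 0.1676×53.930 + 0.1993×4.532 = 50.2255 per 1000.
Ratio = 55.6547 ÷ 50.2255 = 1.10809.

1.108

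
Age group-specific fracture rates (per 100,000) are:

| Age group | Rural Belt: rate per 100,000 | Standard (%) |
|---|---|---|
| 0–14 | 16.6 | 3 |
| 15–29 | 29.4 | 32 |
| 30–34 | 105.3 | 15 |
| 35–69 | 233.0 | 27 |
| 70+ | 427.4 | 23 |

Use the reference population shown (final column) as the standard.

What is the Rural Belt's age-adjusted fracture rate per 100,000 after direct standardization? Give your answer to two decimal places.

Standard weights: 0.03, 0.32, 0.15, 0.27, 0.23.
Standardized rate: 0.0300×16.6 + 0.3200×29.4 + 0.1500×105.3 + 0.2700×233.0 + 0.2300×427.4 = 186.9130 per 100,000.

186.91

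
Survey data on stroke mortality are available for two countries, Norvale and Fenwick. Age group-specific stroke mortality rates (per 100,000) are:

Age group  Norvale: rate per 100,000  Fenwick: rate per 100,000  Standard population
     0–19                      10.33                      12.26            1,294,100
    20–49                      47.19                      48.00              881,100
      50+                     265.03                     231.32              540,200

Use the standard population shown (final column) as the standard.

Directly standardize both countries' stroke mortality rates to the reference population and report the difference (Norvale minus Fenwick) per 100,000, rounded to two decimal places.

Standard total = 2,715,400; weights = 0.4766, 0.3245, 0.1989.
Norvale: 0.4766×10.33 + 0.3245×47.19 + 0.1989×265.03 = 72.9603 per 100,000.
Fenwick: 0.4766×12.26 + 0.3245×48.00 + 0.1989×231.32 = 67.4367 per 100,000.
Difference = 72.9603 − 67.4367 = 5.5236.

5.52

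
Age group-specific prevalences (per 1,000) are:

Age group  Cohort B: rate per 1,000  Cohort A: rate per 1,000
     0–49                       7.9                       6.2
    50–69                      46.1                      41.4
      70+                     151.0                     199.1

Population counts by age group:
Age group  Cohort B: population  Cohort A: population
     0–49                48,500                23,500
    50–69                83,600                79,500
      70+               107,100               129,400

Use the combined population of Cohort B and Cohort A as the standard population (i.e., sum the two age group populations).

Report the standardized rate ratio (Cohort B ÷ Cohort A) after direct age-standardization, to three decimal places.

0.807

Combined standard total = 471,600; weights = 0.1527, 0.3458, 0.5015.
Cohort B: 0.1527×7.9 + 0.3458×46.1 + 0.5015×151.0 = 92.8736 per 1,000.
Cohort A: 0.1527×6.2 + 0.3458×41.4 + 0.5015×199.1 = 115.1100 per 1,000.
Ratio = 92.8736 ÷ 115.1100 = 0.80682.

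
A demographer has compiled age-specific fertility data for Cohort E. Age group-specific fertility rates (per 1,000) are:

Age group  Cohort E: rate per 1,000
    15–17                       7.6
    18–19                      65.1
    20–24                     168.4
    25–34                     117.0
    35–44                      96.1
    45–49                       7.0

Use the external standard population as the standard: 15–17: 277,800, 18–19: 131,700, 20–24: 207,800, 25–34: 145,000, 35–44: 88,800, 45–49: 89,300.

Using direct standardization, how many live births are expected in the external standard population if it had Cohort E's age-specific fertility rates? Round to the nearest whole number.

71802

Expected live births = Σ (standard pop × age-specific rate ÷ 1,000)
= 277,800×7.6/1,000 + 131,700×65.1/1,000 + 207,800×168.4/1,000 + 145,000×117.0/1,000 + 88,800×96.1/1,000 + 89,300×7.0/1,000
= 2111.28 + 8573.67 + 34993.52 + 16965.00 + 8533.68 + 625.10 = 71802.25.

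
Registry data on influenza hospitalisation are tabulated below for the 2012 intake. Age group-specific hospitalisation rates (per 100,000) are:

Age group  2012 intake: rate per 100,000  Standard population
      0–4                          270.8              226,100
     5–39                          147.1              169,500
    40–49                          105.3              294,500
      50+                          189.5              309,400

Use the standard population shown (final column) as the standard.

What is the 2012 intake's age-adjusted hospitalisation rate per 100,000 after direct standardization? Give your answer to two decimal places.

175.89

Standard total = 999,500; weights = 0.2262, 0.1696, 0.2946, 0.3096.
Standardized rate: 0.2262×270.8 + 0.1696×147.1 + 0.2946×105.3 + 0.3096×189.5 = 175.8914 per 100,000.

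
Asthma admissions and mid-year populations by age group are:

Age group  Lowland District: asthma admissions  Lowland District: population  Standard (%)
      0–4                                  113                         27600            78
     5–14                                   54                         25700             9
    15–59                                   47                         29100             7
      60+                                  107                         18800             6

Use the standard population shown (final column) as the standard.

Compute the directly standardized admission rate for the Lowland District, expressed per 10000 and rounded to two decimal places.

Age-specific rates per 10000 for the Lowland District: 40.94, 21.01, 16.15, 56.91.
Standard weights: 0.78, 0.09, 0.07, 0.06.
Standardized rate: 0.7800×40.94 + 0.0900×21.01 + 0.0700×16.15 + 0.0600×56.91 = 38.3713 per 10000.

38.37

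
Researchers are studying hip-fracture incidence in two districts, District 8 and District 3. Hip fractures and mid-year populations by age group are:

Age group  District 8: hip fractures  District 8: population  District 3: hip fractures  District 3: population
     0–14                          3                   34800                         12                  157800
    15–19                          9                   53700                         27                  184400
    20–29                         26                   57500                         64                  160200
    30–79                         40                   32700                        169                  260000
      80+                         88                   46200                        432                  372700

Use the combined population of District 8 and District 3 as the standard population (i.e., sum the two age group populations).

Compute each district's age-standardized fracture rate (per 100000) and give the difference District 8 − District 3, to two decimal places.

Age-specific rates per 100000 for District 8: 8.62, 16.76, 45.22, 122.32, 190.48.
For District 3: 7.60, 14.64, 39.95, 65.00, 115.91.
Combined standard total = 1360000; weights = 0.1416, 0.1751, 0.1601, 0.2152, 0.3080.
District 8: 0.1416×8.62 + 0.1751×16.76 + 0.1601×45.22 + 0.2152×122.32 + 0.3080×190.48 = 96.3893 per 100000.
District 3: 0.1416×7.60 + 0.1751×14.64 + 0.1601×39.95 + 0.2152×65.00 + 0.3080×115.91 = 59.7269 per 100000.
Difference = 96.3893 − 59.7269 = 36.6624.

36.66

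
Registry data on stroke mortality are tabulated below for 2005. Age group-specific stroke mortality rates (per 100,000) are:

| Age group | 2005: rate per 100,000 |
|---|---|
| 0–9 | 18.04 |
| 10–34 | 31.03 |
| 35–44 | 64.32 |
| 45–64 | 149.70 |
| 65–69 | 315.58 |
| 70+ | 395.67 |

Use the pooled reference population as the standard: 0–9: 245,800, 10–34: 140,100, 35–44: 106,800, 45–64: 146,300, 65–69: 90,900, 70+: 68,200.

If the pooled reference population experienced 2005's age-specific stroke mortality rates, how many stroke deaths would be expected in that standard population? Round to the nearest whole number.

932

Expected stroke deaths = Σ (standard pop × age-specific rate ÷ 100,000)
= 245,800×18.04/100,000 + 140,100×31.03/100,000 + 106,800×64.32/100,000 + 146,300×149.70/100,000 + 90,900×315.58/100,000 + 68,200×395.67/100,000
= 44.34 + 43.47 + 68.69 + 219.01 + 286.86 + 269.85 = 932.23.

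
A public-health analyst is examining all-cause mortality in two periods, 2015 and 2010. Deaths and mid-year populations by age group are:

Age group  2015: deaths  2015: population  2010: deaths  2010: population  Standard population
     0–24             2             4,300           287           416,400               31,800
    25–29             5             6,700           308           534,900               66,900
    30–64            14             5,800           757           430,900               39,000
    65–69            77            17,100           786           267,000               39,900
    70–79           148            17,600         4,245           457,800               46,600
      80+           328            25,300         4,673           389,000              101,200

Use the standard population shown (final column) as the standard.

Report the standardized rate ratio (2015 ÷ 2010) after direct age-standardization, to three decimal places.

1.078

Age-specific rates per 1,000 for 2015: 0.465, 0.746, 2.414, 4.503, 8.409, 12.964.
For 2010: 0.689, 0.576, 1.757, 2.944, 9.273, 12.013.
Standard total = 325,400; weights = 0.0977, 0.2056, 0.1199, 0.1226, 0.1432, 0.3110.
2015: 0.0977×0.465 + 0.2056×0.746 + 0.1199×2.414 + 0.1226×4.503 + 0.1432×8.409 + 0.3110×12.964 = 6.2765 per 1,000.
2010: 0.0977×0.689 + 0.2056×0.576 + 0.1199×1.757 + 0.1226×2.944 + 0.1432×9.273 + 0.3110×12.013 = 5.8212 per 1,000.
Ratio = 6.2765 ÷ 5.8212 = 1.07822.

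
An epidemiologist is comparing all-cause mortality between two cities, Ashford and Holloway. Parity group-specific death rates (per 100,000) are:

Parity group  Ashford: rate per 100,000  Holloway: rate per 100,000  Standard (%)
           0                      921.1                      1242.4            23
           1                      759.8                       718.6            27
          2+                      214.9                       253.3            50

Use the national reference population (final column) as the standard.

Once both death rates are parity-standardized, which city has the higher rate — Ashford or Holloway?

Holloway

Standard weights: 0.23, 0.27, 0.50.
Ashford: 0.2300×921.1 + 0.2700×759.8 + 0.5000×214.9 = 524.4490 per 100,000.
Holloway: 0.2300×1242.4 + 0.2700×718.6 + 0.5000×253.3 = 606.4240 per 100,000.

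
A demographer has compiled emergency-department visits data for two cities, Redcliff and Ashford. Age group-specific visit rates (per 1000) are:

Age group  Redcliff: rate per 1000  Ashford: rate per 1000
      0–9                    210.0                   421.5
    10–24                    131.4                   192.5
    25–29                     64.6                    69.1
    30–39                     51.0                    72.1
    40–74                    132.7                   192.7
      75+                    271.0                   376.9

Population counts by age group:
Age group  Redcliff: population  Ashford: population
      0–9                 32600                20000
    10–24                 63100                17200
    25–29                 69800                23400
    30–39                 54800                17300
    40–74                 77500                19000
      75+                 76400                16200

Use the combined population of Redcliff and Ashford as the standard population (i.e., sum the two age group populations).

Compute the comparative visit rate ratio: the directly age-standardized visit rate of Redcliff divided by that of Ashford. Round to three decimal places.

0.673

Combined standard total = 487300; weights = 0.1079, 0.1648, 0.1913, 0.1480, 0.1980, 0.1900.
Redcliff: 0.1079×210.0 + 0.1648×131.4 + 0.1913×64.6 + 0.1480×51.0 + 0.1980×132.7 + 0.1900×271.0 = 141.9975 per 1000.
Ashford: 0.1079×421.5 + 0.1648×192.5 + 0.1913×69.1 + 0.1480×72.1 + 0.1980×192.7 + 0.1900×376.9 = 210.8838 per 1000.
Ratio = 141.9975 ÷ 210.8838 = 0.67334.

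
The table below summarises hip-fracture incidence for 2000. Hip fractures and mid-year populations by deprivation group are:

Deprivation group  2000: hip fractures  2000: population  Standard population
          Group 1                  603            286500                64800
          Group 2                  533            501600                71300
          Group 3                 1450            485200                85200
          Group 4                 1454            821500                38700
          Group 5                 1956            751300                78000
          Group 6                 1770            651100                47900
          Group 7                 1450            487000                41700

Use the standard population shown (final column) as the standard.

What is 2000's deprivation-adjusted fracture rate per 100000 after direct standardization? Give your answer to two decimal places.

232.16

Deprivation-specific rates per 100000 for 2000: 210.47, 106.26, 298.85, 176.99, 260.35, 271.85, 297.74.
Standard total = 427600; weights = 0.1515, 0.1667, 0.1993, 0.0905, 0.1824, 0.1120, 0.0975.
Standardized rate: 0.1515×210.47 + 0.1667×106.26 + 0.1993×298.85 + 0.0905×176.99 + 0.1824×260.35 + 0.1120×271.85 + 0.0975×297.74 = 232.1578 per 100000.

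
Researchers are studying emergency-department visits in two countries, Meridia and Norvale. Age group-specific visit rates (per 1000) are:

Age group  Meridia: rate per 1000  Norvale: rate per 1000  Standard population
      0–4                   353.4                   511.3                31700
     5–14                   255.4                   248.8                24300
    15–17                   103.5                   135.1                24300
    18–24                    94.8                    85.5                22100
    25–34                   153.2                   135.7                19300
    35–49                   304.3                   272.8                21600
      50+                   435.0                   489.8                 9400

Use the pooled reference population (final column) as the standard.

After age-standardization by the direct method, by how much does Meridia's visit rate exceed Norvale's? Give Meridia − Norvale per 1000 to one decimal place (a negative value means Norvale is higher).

Standard total = 152700; weights = 0.2076, 0.1591, 0.1591, 0.1447, 0.1264, 0.1415, 0.0616.
Meridia: 0.2076×353.4 + 0.1591×255.4 + 0.1591×103.5 + 0.1447×94.8 + 0.1264×153.2 + 0.1415×304.3 + 0.0616×435.0 = 233.3842 per 1000.
Norvale: 0.2076×511.3 + 0.1591×248.8 + 0.1591×135.1 + 0.1447×85.5 + 0.1264×135.7 + 0.1415×272.8 + 0.0616×489.8 = 265.5019 per 1000.
Difference = 233.3842 − 265.5019 = -32.1177.

-32.1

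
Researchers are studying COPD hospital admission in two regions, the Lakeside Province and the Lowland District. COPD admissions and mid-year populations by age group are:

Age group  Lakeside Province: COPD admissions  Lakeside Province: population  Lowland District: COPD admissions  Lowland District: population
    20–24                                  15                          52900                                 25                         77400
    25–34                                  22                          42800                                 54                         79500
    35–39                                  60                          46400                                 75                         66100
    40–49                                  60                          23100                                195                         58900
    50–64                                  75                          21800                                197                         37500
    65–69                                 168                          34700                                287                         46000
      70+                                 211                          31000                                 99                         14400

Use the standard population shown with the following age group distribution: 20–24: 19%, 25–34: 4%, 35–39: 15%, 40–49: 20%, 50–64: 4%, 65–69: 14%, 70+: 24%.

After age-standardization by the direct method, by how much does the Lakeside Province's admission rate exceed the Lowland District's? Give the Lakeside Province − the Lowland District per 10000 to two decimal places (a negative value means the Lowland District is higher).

-4.18

Age-specific rates per 10000 for the Lakeside Province: 2.84, 5.14, 12.93, 25.97, 34.40, 48.41, 68.06.
For the Lowland District: 3.23, 6.79, 11.35, 33.11, 52.53, 62.39, 68.75.
Standard weights: 0.19, 0.04, 0.15, 0.20, 0.04, 0.14, 0.24.
The Lakeside Province: 0.1900×2.84 + 0.0400×5.14 + 0.1500×12.93 + 0.2000×25.97 + 0.0400×34.40 + 0.1400×48.41 + 0.2400×68.06 = 32.3685 per 10000.
The Lowland District: 0.1900×3.23 + 0.0400×6.79 + 0.1500×11.35 + 0.2000×33.11 + 0.0400×52.53 + 0.1400×62.39 + 0.2400×68.75 = 36.5449 per 10000.
Difference = 32.3685 − 36.5449 = -4.1763.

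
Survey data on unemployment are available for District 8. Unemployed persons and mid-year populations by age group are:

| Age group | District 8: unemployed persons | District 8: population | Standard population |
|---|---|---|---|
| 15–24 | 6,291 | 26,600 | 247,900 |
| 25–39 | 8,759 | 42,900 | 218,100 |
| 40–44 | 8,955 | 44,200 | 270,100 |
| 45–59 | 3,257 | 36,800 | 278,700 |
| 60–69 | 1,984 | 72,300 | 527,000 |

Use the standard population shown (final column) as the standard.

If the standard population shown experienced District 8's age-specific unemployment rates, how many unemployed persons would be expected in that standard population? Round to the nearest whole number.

197010

Age-specific rates per 1,000 for District 8: 236.504, 204.172, 202.602, 88.505, 27.441.
Expected unemployed persons = Σ (standard pop × age-specific rate ÷ 1,000)
= 247,900×236.504/1,000 + 218,100×204.172/1,000 + 270,100×202.602/1,000 + 278,700×88.505/1,000 + 527,000×27.441/1,000
= 58629.28 + 44530.02 + 54722.75 + 24666.46 + 14461.52 = 197010.04.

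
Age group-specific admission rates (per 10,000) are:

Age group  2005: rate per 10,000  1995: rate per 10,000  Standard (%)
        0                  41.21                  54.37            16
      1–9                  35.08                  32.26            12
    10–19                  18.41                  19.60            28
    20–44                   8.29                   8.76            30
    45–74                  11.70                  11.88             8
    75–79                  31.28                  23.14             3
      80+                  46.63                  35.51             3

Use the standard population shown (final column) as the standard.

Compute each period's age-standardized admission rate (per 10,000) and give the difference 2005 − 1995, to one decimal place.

-1.7

Standard weights: 0.16, 0.12, 0.28, 0.30, 0.08, 0.03, 0.03.
2005: 0.1600×41.21 + 0.1200×35.08 + 0.2800×18.41 + 0.3000×8.29 + 0.0800×11.70 + 0.0300×31.28 + 0.0300×46.63 = 21.7183 per 10,000.
1995: 0.1600×54.37 + 0.1200×32.26 + 0.2800×19.60 + 0.3000×8.76 + 0.0800×11.88 + 0.0300×23.14 + 0.0300×35.51 = 23.3963 per 10,000.
Difference = 21.7183 − 23.3963 = -1.6780.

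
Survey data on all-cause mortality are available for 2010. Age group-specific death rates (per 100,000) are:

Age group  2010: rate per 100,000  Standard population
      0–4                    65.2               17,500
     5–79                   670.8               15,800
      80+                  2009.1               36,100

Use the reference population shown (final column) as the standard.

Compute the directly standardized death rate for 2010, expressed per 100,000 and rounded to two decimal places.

Standard total = 69,400; weights = 0.2522, 0.2277, 0.5202.
Standardized rate: 0.2522×65.2 + 0.2277×670.8 + 0.5202×2009.1 = 1214.2385 per 100,000.

1214.24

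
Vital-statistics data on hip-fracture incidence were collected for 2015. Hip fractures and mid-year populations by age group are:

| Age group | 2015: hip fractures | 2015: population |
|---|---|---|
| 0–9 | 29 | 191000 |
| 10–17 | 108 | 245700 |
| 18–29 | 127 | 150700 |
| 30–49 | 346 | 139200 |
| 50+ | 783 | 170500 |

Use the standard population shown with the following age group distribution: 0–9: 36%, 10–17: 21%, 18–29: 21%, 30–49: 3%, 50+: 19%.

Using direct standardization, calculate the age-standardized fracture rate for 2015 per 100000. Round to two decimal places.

127.11

Age-specific rates per 100000 for 2015: 15.18, 43.96, 84.27, 248.56, 459.24.
Standard weights: 0.36, 0.21, 0.21, 0.03, 0.19.
Standardized rate: 0.3600×15.18 + 0.2100×43.96 + 0.2100×84.27 + 0.0300×248.56 + 0.1900×459.24 = 127.1062 per 100000.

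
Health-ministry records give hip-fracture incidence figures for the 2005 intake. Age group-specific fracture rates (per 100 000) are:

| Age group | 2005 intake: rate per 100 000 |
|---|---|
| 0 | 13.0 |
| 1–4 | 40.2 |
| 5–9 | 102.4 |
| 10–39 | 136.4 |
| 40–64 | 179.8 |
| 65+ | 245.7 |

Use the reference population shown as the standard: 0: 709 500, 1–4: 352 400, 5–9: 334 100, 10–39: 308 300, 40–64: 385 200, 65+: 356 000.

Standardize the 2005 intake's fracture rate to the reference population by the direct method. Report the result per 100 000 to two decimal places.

Standard total = 2 445 500; weights = 0.2901, 0.1441, 0.1366, 0.1261, 0.1575, 0.1456.
Standardized rate: 0.2901×13.0 + 0.1441×40.2 + 0.1366×102.4 + 0.1261×136.4 + 0.1575×179.8 + 0.1456×245.7 = 104.8383 per 100 000.

104.84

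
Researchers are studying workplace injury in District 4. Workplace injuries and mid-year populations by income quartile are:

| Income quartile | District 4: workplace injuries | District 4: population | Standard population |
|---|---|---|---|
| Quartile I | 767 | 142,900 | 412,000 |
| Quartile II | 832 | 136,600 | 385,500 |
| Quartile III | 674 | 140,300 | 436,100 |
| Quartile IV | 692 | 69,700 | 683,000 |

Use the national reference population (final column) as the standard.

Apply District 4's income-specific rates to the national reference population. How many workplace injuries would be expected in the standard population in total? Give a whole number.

13435

Income-specific rates per 10,000 for District 4: 53.67, 60.91, 48.04, 99.28.
Expected workplace injuries = Σ (standard pop × income-specific rate ÷ 10,000)
= 412,000×53.67/10,000 + 385,500×60.91/10,000 + 436,100×48.04/10,000 + 683,000×99.28/10,000
= 2211.36 + 2347.99 + 2095.02 + 6781.00 = 13435.38.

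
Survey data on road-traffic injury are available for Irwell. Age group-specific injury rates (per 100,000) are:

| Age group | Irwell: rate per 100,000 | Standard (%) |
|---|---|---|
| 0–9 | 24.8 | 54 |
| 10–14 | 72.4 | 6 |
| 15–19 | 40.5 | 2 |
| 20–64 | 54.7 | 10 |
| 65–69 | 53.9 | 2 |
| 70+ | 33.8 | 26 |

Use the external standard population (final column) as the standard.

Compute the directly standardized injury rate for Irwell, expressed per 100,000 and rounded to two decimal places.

Standard weights: 0.54, 0.06, 0.02, 0.10, 0.02, 0.26.
Standardized rate: 0.5400×24.8 + 0.0600×72.4 + 0.0200×40.5 + 0.1000×54.7 + 0.0200×53.9 + 0.2600×33.8 = 33.8820 per 100,000.

33.88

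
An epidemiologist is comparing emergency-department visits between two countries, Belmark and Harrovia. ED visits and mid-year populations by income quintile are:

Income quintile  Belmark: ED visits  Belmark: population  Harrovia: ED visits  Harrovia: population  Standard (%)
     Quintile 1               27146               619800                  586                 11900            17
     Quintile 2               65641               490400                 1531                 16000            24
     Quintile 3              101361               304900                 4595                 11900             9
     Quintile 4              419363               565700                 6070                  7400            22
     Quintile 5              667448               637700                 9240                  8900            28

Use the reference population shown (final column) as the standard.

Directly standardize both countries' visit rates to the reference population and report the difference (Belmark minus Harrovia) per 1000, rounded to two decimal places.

-11.60

Income-specific rates per 1000 for Belmark: 43.798, 133.852, 332.440, 741.317, 1046.649.
For Harrovia: 49.244, 95.688, 386.134, 820.270, 1038.202.
Standard weights: 0.17, 0.24, 0.09, 0.22, 0.28.
Belmark: 0.1700×43.798 + 0.2400×133.852 + 0.0900×332.440 + 0.2200×741.317 + 0.2800×1046.649 = 525.6412 per 1000.
Harrovia: 0.1700×49.244 + 0.2400×95.688 + 0.0900×386.134 + 0.2200×820.270 + 0.2800×1038.202 = 537.2446 per 1000.
Difference = 525.6412 − 537.2446 = -11.6035.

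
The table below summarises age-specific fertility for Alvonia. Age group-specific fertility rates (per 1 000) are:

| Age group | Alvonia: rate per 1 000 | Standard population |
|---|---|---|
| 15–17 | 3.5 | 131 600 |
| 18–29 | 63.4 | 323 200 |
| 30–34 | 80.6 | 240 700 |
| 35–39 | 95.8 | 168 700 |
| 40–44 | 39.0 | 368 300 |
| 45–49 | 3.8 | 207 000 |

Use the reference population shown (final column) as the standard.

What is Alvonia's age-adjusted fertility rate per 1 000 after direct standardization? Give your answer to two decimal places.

Standard total = 1 439 500; weights = 0.0914, 0.2245, 0.1672, 0.1172, 0.2559, 0.1438.
Standardized rate: 0.0914×3.5 + 0.2245×63.4 + 0.1672×80.6 + 0.1172×95.8 + 0.2559×39.0 + 0.1438×3.8 = 49.7837 per 1 000.

49.78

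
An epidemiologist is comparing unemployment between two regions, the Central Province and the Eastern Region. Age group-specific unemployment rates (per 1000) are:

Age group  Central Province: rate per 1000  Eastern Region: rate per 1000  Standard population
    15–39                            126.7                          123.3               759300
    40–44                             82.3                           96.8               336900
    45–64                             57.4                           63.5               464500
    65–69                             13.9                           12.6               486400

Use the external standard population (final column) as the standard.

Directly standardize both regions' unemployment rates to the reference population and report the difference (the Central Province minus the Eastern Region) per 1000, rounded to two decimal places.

-2.20

Standard total = 2047100; weights = 0.3709, 0.1646, 0.2269, 0.2376.
The Central Province: 0.3709×126.7 + 0.1646×82.3 + 0.2269×57.4 + 0.2376×13.9 = 76.8665 per 1000.
The Eastern Region: 0.3709×123.3 + 0.1646×96.8 + 0.2269×63.5 + 0.2376×12.6 = 79.0670 per 1000.
Difference = 76.8665 − 79.0670 = -2.2005.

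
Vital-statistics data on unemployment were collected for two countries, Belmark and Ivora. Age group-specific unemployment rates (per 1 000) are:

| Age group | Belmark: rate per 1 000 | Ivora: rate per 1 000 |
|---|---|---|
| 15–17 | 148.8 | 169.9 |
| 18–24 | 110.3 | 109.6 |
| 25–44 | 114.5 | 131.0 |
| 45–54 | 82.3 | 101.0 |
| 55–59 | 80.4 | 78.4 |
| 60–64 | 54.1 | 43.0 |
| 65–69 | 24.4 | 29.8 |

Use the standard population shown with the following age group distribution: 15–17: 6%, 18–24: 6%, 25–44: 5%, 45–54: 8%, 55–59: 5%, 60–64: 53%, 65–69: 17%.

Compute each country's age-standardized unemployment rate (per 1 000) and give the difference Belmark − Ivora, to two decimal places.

1.52

Standard weights: 0.06, 0.06, 0.05, 0.08, 0.05, 0.53, 0.17.
Belmark: 0.0600×148.8 + 0.0600×110.3 + 0.0500×114.5 + 0.0800×82.3 + 0.0500×80.4 + 0.5300×54.1 + 0.1700×24.4 = 64.6960 per 1 000.
Ivora: 0.0600×169.9 + 0.0600×109.6 + 0.0500×131.0 + 0.0800×101.0 + 0.0500×78.4 + 0.5300×43.0 + 0.1700×29.8 = 63.1760 per 1 000.
Difference = 64.6960 − 63.1760 = 1.5200.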